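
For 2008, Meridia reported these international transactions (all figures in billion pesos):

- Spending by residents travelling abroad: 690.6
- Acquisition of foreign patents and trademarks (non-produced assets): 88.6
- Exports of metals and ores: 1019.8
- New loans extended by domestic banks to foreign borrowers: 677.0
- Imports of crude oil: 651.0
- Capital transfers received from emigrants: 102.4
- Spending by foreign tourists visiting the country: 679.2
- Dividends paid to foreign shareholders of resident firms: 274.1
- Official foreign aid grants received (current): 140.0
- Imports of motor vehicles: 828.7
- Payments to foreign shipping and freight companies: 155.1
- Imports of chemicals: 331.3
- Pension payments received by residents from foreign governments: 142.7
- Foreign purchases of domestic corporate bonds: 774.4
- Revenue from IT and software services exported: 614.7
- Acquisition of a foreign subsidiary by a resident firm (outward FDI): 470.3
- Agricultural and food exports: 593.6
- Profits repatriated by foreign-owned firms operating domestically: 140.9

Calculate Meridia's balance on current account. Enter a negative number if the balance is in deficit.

118.3

Goods: 593.6 - 828.7 + 1019.8 - 331.3 - 651.0 = -197.6
Services: 614.7 - 690.6 + 679.2 - 155.1 = 448.2
Primary income: -274.1 - 140.9 = -415.0
Secondary income: 140.0 + 142.7 = 282.7
Current account = (-197.6) + 448.2 + (-415.0) + 282.7 = 118.3
(Excluded from the current account — capital account: acquisition of foreign patents and trademarks (non-produced assets) 88.6, capital transfers received from emigrants 102.4; financial account: new loans extended by domestic banks to foreign borrowers 677.0, foreign purchases of domestic corporate bonds 774.4, acquisition of a foreign subsidiary by a resident firm (outward FDI) 470.3.)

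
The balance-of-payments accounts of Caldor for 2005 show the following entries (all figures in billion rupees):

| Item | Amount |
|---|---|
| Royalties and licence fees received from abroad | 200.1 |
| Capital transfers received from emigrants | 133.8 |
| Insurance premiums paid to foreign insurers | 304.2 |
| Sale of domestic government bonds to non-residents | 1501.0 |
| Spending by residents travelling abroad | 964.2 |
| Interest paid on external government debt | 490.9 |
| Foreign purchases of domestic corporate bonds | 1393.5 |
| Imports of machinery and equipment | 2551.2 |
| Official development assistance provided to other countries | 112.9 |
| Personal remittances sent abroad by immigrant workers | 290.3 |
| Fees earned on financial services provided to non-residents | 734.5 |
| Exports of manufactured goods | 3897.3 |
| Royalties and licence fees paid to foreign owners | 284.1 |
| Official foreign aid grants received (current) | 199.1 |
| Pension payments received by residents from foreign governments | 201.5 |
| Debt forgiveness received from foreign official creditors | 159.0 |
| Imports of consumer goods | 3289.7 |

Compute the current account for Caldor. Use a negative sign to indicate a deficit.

Goods: 3897.3 - 3289.7 - 2551.2 = -1943.6
Services: -304.2 - 964.2 - 284.1 + 200.1 + 734.5 = -617.9
Primary income: -490.9
Secondary income: -290.3 - 112.9 + 199.1 + 201.5 = -2.6
Current account = (-1943.6) + (-617.9) + (-490.9) + (-2.6) = -3055.0
(Excluded from the current account — capital account: capital transfers received from emigrants 133.8, debt forgiveness received from foreign official creditors 159.0; financial account: sale of domestic government bonds to non-residents 1501.0, foreign purchases of domestic corporate bonds 1393.5.)

-3055.0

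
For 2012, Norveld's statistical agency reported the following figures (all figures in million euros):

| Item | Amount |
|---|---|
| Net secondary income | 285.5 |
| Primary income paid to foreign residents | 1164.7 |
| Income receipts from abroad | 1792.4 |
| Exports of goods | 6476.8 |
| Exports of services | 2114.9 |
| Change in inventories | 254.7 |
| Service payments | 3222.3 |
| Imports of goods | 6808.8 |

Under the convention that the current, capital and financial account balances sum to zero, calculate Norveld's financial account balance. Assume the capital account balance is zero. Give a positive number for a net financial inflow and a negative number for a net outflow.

526.2

Goods balance = 6476.8 - 6808.8 = -332.0
Services balance = 2114.9 - 3222.3 = -1107.4
Trade balance (goods + services) = -332.0 + (-1107.4) = -1439.4
Net primary income = 1792.4 - 1164.7 = 627.7
Net secondary income = 285.5
Current account = -1439.4 + 627.7 + 285.5 = -526.2
Financial account = -(-526.2) = 526.2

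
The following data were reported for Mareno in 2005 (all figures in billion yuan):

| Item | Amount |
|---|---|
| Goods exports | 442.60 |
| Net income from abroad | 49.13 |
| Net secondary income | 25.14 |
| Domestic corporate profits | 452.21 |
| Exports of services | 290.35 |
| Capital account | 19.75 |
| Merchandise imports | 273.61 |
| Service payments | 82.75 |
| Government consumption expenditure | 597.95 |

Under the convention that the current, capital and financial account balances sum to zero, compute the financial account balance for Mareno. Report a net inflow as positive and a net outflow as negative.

Goods balance = 442.60 - 273.61 = 168.99
Services balance = 290.35 - 82.75 = 207.60
Trade balance (goods + services) = 168.99 + 207.60 = 376.59
Net primary income = 49.13
Net secondary income = 25.14
Current account = 376.59 + 49.13 + 25.14 = 450.86
Financial account = -(450.86 + 19.75) = -470.61

-470.61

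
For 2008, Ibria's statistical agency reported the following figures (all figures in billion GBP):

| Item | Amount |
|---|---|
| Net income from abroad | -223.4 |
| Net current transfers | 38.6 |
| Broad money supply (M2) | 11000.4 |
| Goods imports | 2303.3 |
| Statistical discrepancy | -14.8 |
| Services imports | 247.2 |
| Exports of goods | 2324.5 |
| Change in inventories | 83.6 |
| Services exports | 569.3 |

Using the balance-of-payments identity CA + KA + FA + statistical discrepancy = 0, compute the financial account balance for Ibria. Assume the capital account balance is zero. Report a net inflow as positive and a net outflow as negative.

Goods balance = 2324.5 - 2303.3 = 21.2
Services balance = 569.3 - 247.2 = 322.1
Trade balance (goods + services) = 21.2 + 322.1 = 343.3
Net primary income = -223.4
Net secondary income = 38.6
Current account = 343.3 + (-223.4) + 38.6 = 158.5
Financial account = -(158.5 + (-14.8)) = -143.7

-143.7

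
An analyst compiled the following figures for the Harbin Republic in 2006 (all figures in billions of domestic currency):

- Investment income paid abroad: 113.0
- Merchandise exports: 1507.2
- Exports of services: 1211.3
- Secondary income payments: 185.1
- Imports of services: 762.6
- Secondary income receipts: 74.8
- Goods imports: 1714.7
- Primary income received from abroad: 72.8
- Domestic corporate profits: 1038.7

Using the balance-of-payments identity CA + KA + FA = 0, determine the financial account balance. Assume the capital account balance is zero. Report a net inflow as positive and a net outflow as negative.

Goods balance = 1507.2 - 1714.7 = -207.5
Services balance = 1211.3 - 762.6 = 448.7
Trade balance (goods + services) = -207.5 + 448.7 = 241.2
Net primary income = 72.8 - 113.0 = -40.2
Net secondary income = 74.8 - 185.1 = -110.3
Current account = 241.2 + (-40.2) + (-110.3) = 90.7
Financial account = -(90.7) = -90.7

-90.7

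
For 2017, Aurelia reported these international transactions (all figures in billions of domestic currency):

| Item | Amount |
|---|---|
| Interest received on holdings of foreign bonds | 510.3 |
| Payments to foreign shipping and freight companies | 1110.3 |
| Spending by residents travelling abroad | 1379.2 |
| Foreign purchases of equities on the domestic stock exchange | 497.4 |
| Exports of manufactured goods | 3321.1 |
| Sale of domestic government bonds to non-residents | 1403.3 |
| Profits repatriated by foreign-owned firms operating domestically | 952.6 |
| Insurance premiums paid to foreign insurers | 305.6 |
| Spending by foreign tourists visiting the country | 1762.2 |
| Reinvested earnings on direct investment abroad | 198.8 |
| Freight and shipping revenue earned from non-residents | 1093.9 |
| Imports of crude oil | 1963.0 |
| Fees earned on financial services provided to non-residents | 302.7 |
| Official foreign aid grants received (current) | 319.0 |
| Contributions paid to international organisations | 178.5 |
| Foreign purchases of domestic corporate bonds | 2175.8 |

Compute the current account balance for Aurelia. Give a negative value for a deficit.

1618.8

Goods: 3321.1 - 1963.0 = 1358.1
Services: 302.7 + 1093.9 - 305.6 - 1379.2 - 1110.3 + 1762.2 = 363.7
Primary income: 510.3 + 198.8 - 952.6 = -243.5
Secondary income: 319.0 - 178.5 = 140.5
Current account = 1358.1 + 363.7 + (-243.5) + 140.5 = 1618.8
(Excluded from the current account — financial account: foreign purchases of equities on the domestic stock exchange 497.4, sale of domestic government bonds to non-residents 1403.3, foreign purchases of domestic corporate bonds 2175.8.)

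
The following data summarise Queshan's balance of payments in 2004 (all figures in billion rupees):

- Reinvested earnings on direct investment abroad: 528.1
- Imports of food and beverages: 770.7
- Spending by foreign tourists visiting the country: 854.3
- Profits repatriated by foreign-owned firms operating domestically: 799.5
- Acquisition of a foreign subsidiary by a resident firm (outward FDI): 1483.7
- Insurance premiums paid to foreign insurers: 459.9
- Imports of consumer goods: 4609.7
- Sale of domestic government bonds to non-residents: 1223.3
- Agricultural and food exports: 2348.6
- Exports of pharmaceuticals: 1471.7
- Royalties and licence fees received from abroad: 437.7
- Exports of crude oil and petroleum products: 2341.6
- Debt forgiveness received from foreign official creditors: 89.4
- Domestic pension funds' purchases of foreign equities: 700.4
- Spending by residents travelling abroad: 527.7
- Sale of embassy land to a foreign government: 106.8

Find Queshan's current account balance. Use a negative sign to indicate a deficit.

814.5

Goods: 2341.6 + 2348.6 - 4609.7 + 1471.7 - 770.7 = 781.5
Services: -459.9 + 854.3 + 437.7 - 527.7 = 304.4
Primary income: -799.5 + 528.1 = -271.4
Current account = 781.5 + 304.4 + (-271.4) = 814.5
(Excluded from the current account — financial account: acquisition of a foreign subsidiary by a resident firm (outward FDI) 1483.7, sale of domestic government bonds to non-residents 1223.3, domestic pension funds' purchases of foreign equities 700.4; capital account: debt forgiveness received from foreign official creditors 89.4, sale of embassy land to a foreign government 106.8.)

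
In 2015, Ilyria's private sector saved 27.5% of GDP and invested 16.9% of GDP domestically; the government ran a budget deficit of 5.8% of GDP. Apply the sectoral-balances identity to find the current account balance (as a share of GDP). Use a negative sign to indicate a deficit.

By the sectoral-balances identity, CA = (S_private - I) + (T - G).
Private balance = 27.5 - 16.9 = 10.6
Government balance (T - G) = -5.8
CA = 10.6 + (-5.8) = 4.8

4.8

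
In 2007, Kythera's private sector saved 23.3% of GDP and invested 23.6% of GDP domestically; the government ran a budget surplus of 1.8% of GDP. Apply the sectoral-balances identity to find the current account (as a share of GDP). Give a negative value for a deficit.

By the sectoral-balances identity, CA = (S_private - I) + (T - G).
Private balance = 23.3 - 23.6 = -0.3
Government balance (T - G) = 1.8
CA = -0.3 + 1.8 = 1.5

1.5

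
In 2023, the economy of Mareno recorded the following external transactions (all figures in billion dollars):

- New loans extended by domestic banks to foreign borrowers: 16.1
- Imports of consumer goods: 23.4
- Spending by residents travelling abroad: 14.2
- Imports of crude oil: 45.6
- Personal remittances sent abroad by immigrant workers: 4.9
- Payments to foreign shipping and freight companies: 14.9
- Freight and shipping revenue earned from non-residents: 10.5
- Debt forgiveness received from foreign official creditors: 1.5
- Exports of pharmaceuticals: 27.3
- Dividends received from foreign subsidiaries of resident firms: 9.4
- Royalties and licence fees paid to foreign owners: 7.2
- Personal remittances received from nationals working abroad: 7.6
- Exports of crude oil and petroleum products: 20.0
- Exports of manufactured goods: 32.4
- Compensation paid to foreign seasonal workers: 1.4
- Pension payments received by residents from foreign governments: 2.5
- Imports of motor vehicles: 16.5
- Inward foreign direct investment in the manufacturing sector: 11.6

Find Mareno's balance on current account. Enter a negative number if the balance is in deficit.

Goods: -23.4 + 27.3 - 45.6 - 16.5 + 20.0 + 32.4 = -5.8
Services: -14.2 - 7.2 - 14.9 + 10.5 = -25.8
Primary income: 9.4 - 1.4 = 8.0
Secondary income: 2.5 + 7.6 - 4.9 = 5.2
Current account = (-5.8) + (-25.8) + 8.0 + 5.2 = -18.4
(Excluded from the current account — financial account: new loans extended by domestic banks to foreign borrowers 16.1, inward foreign direct investment in the manufacturing sector 11.6; capital account: debt forgiveness received from foreign official creditors 1.5.)

-18.4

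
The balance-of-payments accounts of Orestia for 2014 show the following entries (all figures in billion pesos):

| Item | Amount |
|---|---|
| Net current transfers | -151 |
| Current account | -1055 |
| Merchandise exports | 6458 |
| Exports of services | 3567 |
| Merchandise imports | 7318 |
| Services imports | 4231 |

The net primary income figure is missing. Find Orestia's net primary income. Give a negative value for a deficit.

620

Current account = goods balance + services balance + net primary income + net secondary income
Sum of the known components = -1675
Net primary income = CA - (known components) = -1055 - (-1675) = 620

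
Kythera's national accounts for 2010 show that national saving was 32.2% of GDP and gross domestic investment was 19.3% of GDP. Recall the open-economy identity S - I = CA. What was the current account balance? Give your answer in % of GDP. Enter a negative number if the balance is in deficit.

12.9

CA = S - I = 32.2 - 19.3 = 12.9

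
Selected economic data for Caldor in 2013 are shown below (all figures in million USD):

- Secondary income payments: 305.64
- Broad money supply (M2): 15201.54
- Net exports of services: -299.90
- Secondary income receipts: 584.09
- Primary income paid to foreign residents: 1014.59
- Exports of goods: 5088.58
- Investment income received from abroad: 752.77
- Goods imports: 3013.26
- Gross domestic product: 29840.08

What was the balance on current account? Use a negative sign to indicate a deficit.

Goods balance = 5088.58 - 3013.26 = 2075.32
Services balance = -299.90
Trade balance (goods + services) = 2075.32 + (-299.90) = 1775.42
Net primary income = 752.77 - 1014.59 = -261.82
Net secondary income = 584.09 - 305.64 = 278.45
Current account = 1775.42 + (-261.82) + 278.45 = 1792.05

1792.05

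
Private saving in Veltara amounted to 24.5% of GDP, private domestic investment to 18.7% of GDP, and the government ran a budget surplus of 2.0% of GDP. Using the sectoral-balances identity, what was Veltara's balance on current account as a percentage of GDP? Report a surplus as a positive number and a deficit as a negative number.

7.8

By the sectoral-balances identity, CA = (S_private - I) + (T - G).
Private balance = 24.5 - 18.7 = 5.8
Government balance (T - G) = 2.0
CA = 5.8 + 2.0 = 7.8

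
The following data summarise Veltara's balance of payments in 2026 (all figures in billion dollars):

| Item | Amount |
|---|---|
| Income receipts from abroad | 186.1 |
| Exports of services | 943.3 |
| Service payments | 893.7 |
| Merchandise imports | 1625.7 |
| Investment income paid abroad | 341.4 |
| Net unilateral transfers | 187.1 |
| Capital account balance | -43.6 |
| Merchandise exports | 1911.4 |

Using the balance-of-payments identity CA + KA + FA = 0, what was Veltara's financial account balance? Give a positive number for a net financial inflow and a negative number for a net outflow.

Goods balance = 1911.4 - 1625.7 = 285.7
Services balance = 943.3 - 893.7 = 49.6
Trade balance (goods + services) = 285.7 + 49.6 = 335.3
Net primary income = 186.1 - 341.4 = -155.3
Net secondary income = 187.1
Current account = 335.3 + (-155.3) + 187.1 = 367.1
Financial account = -(367.1 + (-43.6)) = -323.5

-323.5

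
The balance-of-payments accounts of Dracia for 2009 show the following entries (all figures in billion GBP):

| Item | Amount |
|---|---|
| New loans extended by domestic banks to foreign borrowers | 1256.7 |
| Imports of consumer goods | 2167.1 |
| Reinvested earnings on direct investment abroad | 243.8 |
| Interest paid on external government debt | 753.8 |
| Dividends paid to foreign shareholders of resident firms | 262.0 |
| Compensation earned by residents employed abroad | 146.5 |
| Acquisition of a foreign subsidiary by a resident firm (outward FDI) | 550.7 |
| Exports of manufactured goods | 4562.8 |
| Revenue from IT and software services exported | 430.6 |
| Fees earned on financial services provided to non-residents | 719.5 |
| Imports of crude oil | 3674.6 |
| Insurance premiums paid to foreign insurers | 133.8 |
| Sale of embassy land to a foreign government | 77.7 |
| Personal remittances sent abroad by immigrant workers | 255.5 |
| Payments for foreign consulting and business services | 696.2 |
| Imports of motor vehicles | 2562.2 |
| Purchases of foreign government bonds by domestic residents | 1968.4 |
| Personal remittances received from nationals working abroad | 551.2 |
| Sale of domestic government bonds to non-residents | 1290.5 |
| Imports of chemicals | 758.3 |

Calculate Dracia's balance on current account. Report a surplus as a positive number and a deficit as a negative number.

Goods: -758.3 - 2562.2 - 2167.1 - 3674.6 + 4562.8 = -4599.4
Services: -696.2 + 430.6 + 719.5 - 133.8 = 320.1
Primary income: -753.8 + 243.8 - 262.0 + 146.5 = -625.5
Secondary income: 551.2 - 255.5 = 295.7
Current account = (-4599.4) + 320.1 + (-625.5) + 295.7 = -4609.1
(Excluded from the current account — financial account: new loans extended by domestic banks to foreign borrowers 1256.7, acquisition of a foreign subsidiary by a resident firm (outward FDI) 550.7, purchases of foreign government bonds by domestic residents 1968.4, sale of domestic government bonds to non-residents 1290.5; capital account: sale of embassy land to a foreign government 77.7.)

-4609.1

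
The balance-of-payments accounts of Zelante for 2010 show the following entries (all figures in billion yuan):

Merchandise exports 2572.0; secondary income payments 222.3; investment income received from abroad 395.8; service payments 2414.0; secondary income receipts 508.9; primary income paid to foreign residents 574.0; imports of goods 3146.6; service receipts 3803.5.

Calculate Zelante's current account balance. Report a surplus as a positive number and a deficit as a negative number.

Goods balance = 2572.0 - 3146.6 = -574.6
Services balance = 3803.5 - 2414.0 = 1389.5
Trade balance (goods + services) = -574.6 + 1389.5 = 814.9
Net primary income = 395.8 - 574.0 = -178.2
Net secondary income = 508.9 - 222.3 = 286.6
Current account = 814.9 + (-178.2) + 286.6 = 923.3

923.3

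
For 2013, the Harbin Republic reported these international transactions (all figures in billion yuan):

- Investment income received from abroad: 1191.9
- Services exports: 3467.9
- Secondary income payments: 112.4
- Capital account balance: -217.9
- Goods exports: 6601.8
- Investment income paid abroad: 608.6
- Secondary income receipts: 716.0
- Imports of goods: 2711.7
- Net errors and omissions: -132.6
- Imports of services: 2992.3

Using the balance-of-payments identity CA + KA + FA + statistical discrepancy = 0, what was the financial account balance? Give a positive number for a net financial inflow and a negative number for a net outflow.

Goods balance = 6601.8 - 2711.7 = 3890.1
Services balance = 3467.9 - 2992.3 = 475.6
Trade balance (goods + services) = 3890.1 + 475.6 = 4365.7
Net primary income = 1191.9 - 608.6 = 583.3
Net secondary income = 716.0 - 112.4 = 603.6
Current account = 4365.7 + 583.3 + 603.6 = 5552.6
Financial account = -(5552.6 + (-217.9) + (-132.6)) = -5202.1

-5202.1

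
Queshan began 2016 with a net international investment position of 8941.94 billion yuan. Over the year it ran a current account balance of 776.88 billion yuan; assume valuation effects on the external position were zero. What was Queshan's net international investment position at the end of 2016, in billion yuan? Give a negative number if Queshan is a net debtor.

9718.82

With no valuation effects, change in NIIP = current account = 776.88
End-of-year NIIP = 8941.94 + 776.88 = 9718.82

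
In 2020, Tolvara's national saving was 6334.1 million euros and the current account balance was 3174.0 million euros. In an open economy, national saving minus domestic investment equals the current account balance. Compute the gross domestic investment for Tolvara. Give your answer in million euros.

I = S - CA = 6334.1 - 3174.0 = 3160.1

3160.1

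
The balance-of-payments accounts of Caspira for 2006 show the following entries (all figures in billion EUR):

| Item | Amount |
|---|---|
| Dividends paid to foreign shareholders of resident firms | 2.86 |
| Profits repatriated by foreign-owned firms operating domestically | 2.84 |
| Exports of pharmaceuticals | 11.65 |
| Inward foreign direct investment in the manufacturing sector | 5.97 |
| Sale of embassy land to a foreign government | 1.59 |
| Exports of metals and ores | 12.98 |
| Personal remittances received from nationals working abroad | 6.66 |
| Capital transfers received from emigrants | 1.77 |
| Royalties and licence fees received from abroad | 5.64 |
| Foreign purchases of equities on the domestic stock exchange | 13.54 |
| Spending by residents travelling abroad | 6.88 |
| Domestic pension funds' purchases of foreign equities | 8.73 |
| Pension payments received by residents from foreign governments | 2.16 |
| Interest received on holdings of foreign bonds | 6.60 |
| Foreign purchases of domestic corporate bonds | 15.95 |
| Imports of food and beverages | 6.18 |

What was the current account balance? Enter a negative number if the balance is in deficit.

Goods: 12.98 - 6.18 + 11.65 = 18.45
Services: 5.64 - 6.88 = -1.24
Primary income: -2.86 + 6.60 - 2.84 = 0.90
Secondary income: 6.66 + 2.16 = 8.82
Current account = 18.45 + (-1.24) + 0.90 + 8.82 = 26.93
(Excluded from the current account — financial account: inward foreign direct investment in the manufacturing sector 5.97, foreign purchases of equities on the domestic stock exchange 13.54, domestic pension funds' purchases of foreign equities 8.73, foreign purchases of domestic corporate bonds 15.95; capital account: sale of embassy land to a foreign government 1.59, capital transfers received from emigrants 1.77.)

26.93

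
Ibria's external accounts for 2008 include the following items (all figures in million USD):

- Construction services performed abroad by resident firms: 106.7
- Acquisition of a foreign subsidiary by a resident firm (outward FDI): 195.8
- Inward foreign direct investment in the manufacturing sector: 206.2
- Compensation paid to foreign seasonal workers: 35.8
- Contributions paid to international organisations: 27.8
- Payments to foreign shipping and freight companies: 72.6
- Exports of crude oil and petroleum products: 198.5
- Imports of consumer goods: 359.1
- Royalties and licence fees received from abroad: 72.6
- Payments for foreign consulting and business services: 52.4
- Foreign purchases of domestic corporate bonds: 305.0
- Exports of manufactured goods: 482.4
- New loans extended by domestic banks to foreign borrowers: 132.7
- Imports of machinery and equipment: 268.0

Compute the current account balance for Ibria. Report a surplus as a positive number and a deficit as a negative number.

44.5

Goods: -268.0 + 482.4 + 198.5 - 359.1 = 53.8
Services: 106.7 - 52.4 + 72.6 - 72.6 = 54.3
Primary income: -35.8
Secondary income: -27.8
Current account = 53.8 + 54.3 + (-35.8) + (-27.8) = 44.5
(Excluded from the current account — financial account: acquisition of a foreign subsidiary by a resident firm (outward FDI) 195.8, inward foreign direct investment in the manufacturing sector 206.2, foreign purchases of domestic corporate bonds 305.0, new loans extended by domestic banks to foreign borrowers 132.7.)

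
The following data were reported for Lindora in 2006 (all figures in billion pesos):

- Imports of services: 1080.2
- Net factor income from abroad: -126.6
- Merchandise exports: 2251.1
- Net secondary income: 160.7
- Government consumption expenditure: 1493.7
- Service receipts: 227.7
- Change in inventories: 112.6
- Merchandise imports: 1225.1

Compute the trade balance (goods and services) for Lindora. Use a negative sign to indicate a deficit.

Goods balance = 2251.1 - 1225.1 = 1026.0
Services balance = 227.7 - 1080.2 = -852.5
Trade balance (goods + services) = 1026.0 + (-852.5) = 173.5

173.5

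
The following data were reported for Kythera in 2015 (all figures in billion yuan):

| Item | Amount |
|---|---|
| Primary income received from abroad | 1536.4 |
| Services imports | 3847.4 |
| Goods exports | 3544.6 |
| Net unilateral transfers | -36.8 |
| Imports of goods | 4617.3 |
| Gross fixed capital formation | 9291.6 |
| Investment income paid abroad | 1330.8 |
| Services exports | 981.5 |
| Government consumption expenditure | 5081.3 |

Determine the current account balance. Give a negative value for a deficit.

-3769.8

Goods balance = 3544.6 - 4617.3 = -1072.7
Services balance = 981.5 - 3847.4 = -2865.9
Trade balance (goods + services) = -1072.7 + (-2865.9) = -3938.6
Net primary income = 1536.4 - 1330.8 = 205.6
Net secondary income = -36.8
Current account = -3938.6 + 205.6 + (-36.8) = -3769.8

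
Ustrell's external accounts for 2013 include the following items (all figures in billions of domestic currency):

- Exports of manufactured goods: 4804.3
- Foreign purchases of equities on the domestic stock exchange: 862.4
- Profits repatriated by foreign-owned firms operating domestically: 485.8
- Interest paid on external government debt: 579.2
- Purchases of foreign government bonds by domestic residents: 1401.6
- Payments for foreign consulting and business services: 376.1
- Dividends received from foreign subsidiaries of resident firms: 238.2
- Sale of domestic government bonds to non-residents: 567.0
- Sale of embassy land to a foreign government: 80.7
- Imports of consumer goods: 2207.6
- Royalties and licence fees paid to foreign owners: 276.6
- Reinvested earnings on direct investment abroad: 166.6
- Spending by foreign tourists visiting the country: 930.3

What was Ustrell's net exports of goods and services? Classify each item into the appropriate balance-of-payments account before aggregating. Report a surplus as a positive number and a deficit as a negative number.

2874.3

Goods: 4804.3 - 2207.6 = 2596.7
Services: -376.1 + 930.3 - 276.6 = 277.6
Trade balance = 2596.7 + 277.6 = 2874.3
(Excluded from the trade balance — financial account: foreign purchases of equities on the domestic stock exchange 862.4, purchases of foreign government bonds by domestic residents 1401.6, sale of domestic government bonds to non-residents 567.0; primary income: profits repatriated by foreign-owned firms operating domestically 485.8, interest paid on external government debt 579.2, dividends received from foreign subsidiaries of resident firms 238.2, reinvested earnings on direct investment abroad 166.6; capital account: sale of embassy land to a foreign government 80.7.)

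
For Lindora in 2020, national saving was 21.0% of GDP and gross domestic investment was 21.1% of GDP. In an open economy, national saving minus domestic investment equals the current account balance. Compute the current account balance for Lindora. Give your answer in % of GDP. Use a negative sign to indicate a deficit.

-0.1

CA = S - I = 21.0 - 21.1 = -0.1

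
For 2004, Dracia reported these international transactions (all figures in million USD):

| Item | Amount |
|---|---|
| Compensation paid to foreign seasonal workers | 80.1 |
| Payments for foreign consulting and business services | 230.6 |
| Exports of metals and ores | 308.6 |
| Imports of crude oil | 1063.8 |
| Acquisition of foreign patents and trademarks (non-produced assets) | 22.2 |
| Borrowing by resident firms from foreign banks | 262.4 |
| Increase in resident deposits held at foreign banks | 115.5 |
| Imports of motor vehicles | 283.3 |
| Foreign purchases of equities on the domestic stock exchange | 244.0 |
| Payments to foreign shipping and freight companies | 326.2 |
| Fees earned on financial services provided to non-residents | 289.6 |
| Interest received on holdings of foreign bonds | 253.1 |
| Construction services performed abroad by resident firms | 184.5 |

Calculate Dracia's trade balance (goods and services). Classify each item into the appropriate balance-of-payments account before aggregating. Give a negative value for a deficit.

Goods: -283.3 - 1063.8 + 308.6 = -1038.5
Services: 289.6 - 326.2 + 184.5 - 230.6 = -82.7
Trade balance = -1038.5 + (-82.7) = -1121.2
(Excluded from the trade balance — primary income: compensation paid to foreign seasonal workers 80.1, interest received on holdings of foreign bonds 253.1; capital account: acquisition of foreign patents and trademarks (non-produced assets) 22.2; financial account: borrowing by resident firms from foreign banks 262.4, increase in resident deposits held at foreign banks 115.5, foreign purchases of equities on the domestic stock exchange 244.0.)

-1121.2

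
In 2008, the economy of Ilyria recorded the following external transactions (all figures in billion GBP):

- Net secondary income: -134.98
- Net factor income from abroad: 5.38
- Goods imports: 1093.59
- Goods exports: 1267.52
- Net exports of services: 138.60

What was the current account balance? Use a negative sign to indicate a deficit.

182.93

Goods balance = 1267.52 - 1093.59 = 173.93
Services balance = 138.60
Trade balance (goods + services) = 173.93 + 138.60 = 312.53
Net primary income = 5.38
Net secondary income = -134.98
Current account = 312.53 + 5.38 + (-134.98) = 182.93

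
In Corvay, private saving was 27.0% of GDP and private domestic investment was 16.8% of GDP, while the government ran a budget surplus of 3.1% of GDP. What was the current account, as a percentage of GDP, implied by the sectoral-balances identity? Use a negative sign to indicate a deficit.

By the sectoral-balances identity, CA = (S_private - I) + (T - G).
Private balance = 27.0 - 16.8 = 10.2
Government balance (T - G) = 3.1
CA = 10.2 + 3.1 = 13.3

13.3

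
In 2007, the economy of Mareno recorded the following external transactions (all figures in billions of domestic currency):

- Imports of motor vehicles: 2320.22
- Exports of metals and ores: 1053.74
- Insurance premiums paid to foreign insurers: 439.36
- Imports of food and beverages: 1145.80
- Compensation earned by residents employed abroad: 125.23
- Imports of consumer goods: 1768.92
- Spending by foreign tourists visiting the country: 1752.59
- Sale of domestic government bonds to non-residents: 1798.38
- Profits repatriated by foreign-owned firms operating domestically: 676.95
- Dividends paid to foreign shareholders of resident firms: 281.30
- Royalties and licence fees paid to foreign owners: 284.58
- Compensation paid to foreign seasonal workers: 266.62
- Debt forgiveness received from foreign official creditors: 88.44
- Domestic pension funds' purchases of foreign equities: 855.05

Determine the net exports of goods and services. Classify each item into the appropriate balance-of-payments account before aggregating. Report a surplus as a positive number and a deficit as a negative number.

Goods: 1053.74 - 2320.22 - 1768.92 - 1145.80 = -4181.20
Services: -284.58 - 439.36 + 1752.59 = 1028.65
Trade balance = -4181.20 + 1028.65 = -3152.55
(Excluded from the trade balance — primary income: compensation earned by residents employed abroad 125.23, profits repatriated by foreign-owned firms operating domestically 676.95, dividends paid to foreign shareholders of resident firms 281.30, compensation paid to foreign seasonal workers 266.62; financial account: sale of domestic government bonds to non-residents 1798.38, domestic pension funds' purchases of foreign equities 855.05; capital account: debt forgiveness received from foreign official creditors 88.44.)

-3152.55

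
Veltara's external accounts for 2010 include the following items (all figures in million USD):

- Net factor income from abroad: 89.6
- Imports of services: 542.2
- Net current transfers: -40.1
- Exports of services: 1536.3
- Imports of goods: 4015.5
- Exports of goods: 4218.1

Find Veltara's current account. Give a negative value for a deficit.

Goods balance = 4218.1 - 4015.5 = 202.6
Services balance = 1536.3 - 542.2 = 994.1
Trade balance (goods + services) = 202.6 + 994.1 = 1196.7
Net primary income = 89.6
Net secondary income = -40.1
Current account = 1196.7 + 89.6 + (-40.1) = 1246.2

1246.2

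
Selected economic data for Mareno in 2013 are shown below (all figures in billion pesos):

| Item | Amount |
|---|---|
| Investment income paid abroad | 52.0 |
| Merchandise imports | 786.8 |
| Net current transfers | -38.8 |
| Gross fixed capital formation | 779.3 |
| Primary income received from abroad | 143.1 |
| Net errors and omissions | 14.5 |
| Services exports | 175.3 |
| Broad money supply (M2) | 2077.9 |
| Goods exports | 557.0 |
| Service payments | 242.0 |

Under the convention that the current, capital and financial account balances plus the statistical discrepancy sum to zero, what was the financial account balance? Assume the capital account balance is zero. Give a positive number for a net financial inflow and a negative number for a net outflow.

229.7

Goods balance = 557.0 - 786.8 = -229.8
Services balance = 175.3 - 242.0 = -66.7
Trade balance (goods + services) = -229.8 + (-66.7) = -296.5
Net primary income = 143.1 - 52.0 = 91.1
Net secondary income = -38.8
Current account = -296.5 + 91.1 + (-38.8) = -244.2
Financial account = -(-244.2 + 14.5) = 229.7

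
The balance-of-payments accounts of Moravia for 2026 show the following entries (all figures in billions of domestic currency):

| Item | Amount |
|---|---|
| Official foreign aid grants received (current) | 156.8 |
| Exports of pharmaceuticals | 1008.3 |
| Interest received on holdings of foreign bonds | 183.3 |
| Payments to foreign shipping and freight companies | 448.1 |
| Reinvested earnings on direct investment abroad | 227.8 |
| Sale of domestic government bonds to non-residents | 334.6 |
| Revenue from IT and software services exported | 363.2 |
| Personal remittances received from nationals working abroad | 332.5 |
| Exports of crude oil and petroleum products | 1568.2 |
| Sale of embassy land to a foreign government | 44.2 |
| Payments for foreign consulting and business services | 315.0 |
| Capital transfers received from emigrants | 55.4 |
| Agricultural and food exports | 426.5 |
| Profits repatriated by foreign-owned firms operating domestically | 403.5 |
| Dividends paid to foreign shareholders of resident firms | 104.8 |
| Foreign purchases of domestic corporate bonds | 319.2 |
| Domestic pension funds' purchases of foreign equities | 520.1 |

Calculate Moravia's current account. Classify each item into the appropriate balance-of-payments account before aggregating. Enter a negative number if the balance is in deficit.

Goods: 1568.2 + 1008.3 + 426.5 = 3003.0
Services: 363.2 - 448.1 - 315.0 = -399.9
Primary income: 183.3 - 403.5 - 104.8 + 227.8 = -97.2
Secondary income: 156.8 + 332.5 = 489.3
Current account = 3003.0 + (-399.9) + (-97.2) + 489.3 = 2995.2
(Excluded from the current account — financial account: sale of domestic government bonds to non-residents 334.6, foreign purchases of domestic corporate bonds 319.2, domestic pension funds' purchases of foreign equities 520.1; capital account: sale of embassy land to a foreign government 44.2, capital transfers received from emigrants 55.4.)

2995.2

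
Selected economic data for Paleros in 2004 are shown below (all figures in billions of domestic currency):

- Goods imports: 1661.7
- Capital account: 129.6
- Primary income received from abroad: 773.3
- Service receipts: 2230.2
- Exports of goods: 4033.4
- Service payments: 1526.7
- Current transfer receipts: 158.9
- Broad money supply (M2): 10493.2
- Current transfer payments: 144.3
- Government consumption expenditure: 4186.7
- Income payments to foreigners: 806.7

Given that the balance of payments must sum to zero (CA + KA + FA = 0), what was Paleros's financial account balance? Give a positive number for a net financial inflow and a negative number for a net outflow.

-3186.0

Goods balance = 4033.4 - 1661.7 = 2371.7
Services balance = 2230.2 - 1526.7 = 703.5
Trade balance (goods + services) = 2371.7 + 703.5 = 3075.2
Net primary income = 773.3 - 806.7 = -33.4
Net secondary income = 158.9 - 144.3 = 14.6
Current account = 3075.2 + (-33.4) + 14.6 = 3056.4
Financial account = -(3056.4 + 129.6) = -3186.0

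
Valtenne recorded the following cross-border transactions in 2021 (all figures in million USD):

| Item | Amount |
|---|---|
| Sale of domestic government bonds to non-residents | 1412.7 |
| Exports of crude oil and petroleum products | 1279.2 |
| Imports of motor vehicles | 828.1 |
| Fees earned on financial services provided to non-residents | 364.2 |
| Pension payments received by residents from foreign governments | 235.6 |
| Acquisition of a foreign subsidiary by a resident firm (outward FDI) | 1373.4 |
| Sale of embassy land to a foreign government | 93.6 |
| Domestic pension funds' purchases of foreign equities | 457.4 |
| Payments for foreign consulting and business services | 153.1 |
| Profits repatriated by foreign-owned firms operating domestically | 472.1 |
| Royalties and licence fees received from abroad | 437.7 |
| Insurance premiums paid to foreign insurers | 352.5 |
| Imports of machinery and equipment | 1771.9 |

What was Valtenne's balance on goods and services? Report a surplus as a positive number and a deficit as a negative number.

-1024.5

Goods: -828.1 + 1279.2 - 1771.9 = -1320.8
Services: 437.7 - 352.5 + 364.2 - 153.1 = 296.3
Trade balance = -1320.8 + 296.3 = -1024.5
(Excluded from the trade balance — financial account: sale of domestic government bonds to non-residents 1412.7, acquisition of a foreign subsidiary by a resident firm (outward FDI) 1373.4, domestic pension funds' purchases of foreign equities 457.4; secondary income: pension payments received by residents from foreign governments 235.6; capital account: sale of embassy land to a foreign government 93.6; primary income: profits repatriated by foreign-owned firms operating domestically 472.1.)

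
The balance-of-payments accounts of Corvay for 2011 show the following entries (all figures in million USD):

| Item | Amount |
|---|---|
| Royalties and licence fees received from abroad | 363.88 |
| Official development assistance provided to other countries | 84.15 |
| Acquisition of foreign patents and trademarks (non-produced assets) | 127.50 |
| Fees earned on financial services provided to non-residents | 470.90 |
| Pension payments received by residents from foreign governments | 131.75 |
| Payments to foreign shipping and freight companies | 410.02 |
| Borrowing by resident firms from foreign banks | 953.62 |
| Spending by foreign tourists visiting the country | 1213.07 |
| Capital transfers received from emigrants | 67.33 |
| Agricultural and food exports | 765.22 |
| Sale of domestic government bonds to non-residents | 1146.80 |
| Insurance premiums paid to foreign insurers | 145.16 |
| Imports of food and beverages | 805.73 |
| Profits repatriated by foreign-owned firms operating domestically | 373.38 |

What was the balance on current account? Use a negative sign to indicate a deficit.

1126.38

Goods: 765.22 - 805.73 = -40.51
Services: 1213.07 + 470.90 - 145.16 + 363.88 - 410.02 = 1492.67
Primary income: -373.38
Secondary income: -84.15 + 131.75 = 47.60
Current account = (-40.51) + 1492.67 + (-373.38) + 47.60 = 1126.38
(Excluded from the current account — capital account: acquisition of foreign patents and trademarks (non-produced assets) 127.50, capital transfers received from emigrants 67.33; financial account: borrowing by resident firms from foreign banks 953.62, sale of domestic government bonds to non-residents 1146.80.)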